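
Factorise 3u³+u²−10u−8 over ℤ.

(3u+4)(u+1)(u−2)

By the rational root theorem, u = −1 is a root, giving the factor (u+1) and quotient 3u²−2u−8.
The remaining quadratic factors as (3u+4)(u−2).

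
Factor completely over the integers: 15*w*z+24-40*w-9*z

Group as (15*w*z-40*w) + (-9*z+24) = 5*w*(3*z-8) - 3*(3*z-8).
Both groups share the factor (3*z-8).

(3*z-8)*(5*w-3)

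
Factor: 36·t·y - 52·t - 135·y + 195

Group as (36·t·y - 52·t) + (-135·y + 195) = 4·t·(9·y - 13) - 15·(9·y - 13).
Both groups share the factor (9·y - 13).

(4·t - 15)·(9·y - 13)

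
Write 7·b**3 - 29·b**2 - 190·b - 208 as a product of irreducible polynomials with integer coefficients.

Trying the rational-root candidates, b = 8 is a root, giving the factor (b - 8) and quotient 7·b**2 + 27·b + 26.
The remaining quadratic factors as (b + 2)(7·b + 13).

(7·b + 13)·(b + 2)·(b - 8)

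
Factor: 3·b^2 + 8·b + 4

Need a pair with product 3·4 = 12 and sum 8: that's 2 and 6.
Split the middle term: 3·b^2 + 2·b + 6·b + 4 = b·(3·b + 2) + 2·(3·b + 2).

(3·b + 2)·(b + 2)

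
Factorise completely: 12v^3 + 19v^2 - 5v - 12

(3v + 4)(4v - 3)(v + 1)

Trying the rational-root candidates, v = -4/3 is a root, so (3v + 4) is a factor; dividing leaves 4v^2 + v - 3.
The remaining quadratic factors as (4v - 3)(v + 1).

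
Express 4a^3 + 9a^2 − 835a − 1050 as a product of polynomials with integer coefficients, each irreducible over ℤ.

(4a + 5)(a + 15)(a − 14)

Among the possible rational roots, a = 14 is a root, giving the factor (a − 14) and quotient 4a^2 + 65a + 75.
The remaining quadratic factors as (a + 15)(4a + 5).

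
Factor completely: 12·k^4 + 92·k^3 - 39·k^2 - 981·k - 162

(2·k + 9)·(6·k + 1)·(k + 6)·(k - 3)

Trying the rational-root candidates, k = -1/6 is a root, giving the factor (6·k + 1) and quotient 2·k^3 + 15·k^2 - 9·k - 162.
Then k = -9/2 is a root, giving the factor (2·k + 9) and quotient k^2 + 3·k - 18.
The remaining quadratic factors as (k - 3)(k + 6).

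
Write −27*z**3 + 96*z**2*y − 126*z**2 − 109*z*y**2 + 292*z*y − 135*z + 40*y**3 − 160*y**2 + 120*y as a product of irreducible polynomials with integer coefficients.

Group: z*(−27*z**2 + 69*z*y − 45*z − 40*y**2 + 40*y) + (−y + 3)*(−27*z**2 + 69*z*y − 45*z − 40*y**2 + 40*y); both groups contain (−27*z**2 + 69*z*y − 45*z − 40*y**2 + 40*y), so (z − y + 3) is a factor with cofactor −27*z**2 + 69*z*y − 45*z − 40*y**2 + 40*y.
The cofactor groups again: −27*z**2 + 69*z*y − 45*z − 40*y**2 + 40*y = −9*z*(3*z − 5*y + 5) + 8*y*(3*z − 5*y + 5); both groups contain (3*z − 5*y + 5), giving −(9*z − 8*y)*(3*z − 5*y + 5).

−(3*z − 5*y + 5)*(9*z − 8*y)*(z − y + 3)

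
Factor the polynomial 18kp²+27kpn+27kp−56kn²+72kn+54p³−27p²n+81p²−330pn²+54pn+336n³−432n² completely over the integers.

(6p−7n+9)(3p+8n)(k+3p−6n)

Group: 6p(3kp+8kn+9p²+6pn−48n²) + (−7n+9)(3kp+8kn+9p²+6pn−48n²); both groups contain (3kp+8kn+9p²+6pn−48n²), so (6p−7n+9) is a factor with cofactor 3kp+8kn+9p²+6pn−48n².
The cofactor groups again: 3kp+8kn+9p²+6pn−48n² = 3p(k+3p−6n) + 8n(k+3p−6n); both groups contain (k+3p−6n), giving (3p+8n)(k+3p−6n).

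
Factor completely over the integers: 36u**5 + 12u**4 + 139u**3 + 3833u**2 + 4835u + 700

Testing divisors of the constant over divisors of the leading coefficient, u = -1/6 is a root, so (6u + 1) divides it; the quotient is 6u**4 + u**3 + 23u**2 + 635u + 700.
Continuing, u = -7/6 is a root, so (6u + 7) divides it; the quotient is u**3 - u**2 + 5u + 100.
Then u = -4 is a root, so (u + 4) is a factor; dividing leaves u**2 - 5u + 25.
The quadratic u**2 - 5u + 25 has discriminant -75 < 0 and is irreducible over ℤ.

(6u + 1)(6u + 7)(u + 4)(u**2 - 5u + 25)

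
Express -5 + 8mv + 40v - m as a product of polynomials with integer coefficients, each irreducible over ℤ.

Group as (8mv - m) + (40v - 5) = m(8v - 1) + 5(8v - 1).
Both groups share the factor (8v - 1).

(8v - 1)(m + 5)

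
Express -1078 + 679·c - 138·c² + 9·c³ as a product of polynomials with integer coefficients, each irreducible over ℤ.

Among the possible rational roots, c = 14/3 is a root, so (3·c - 14) divides it; the quotient is 3·c² - 32·c + 77.
The remaining quadratic factors as (c - 7)(3·c - 11).

(3·c - 11)·(3·c - 14)·(c - 7)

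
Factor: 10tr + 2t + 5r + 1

(2t + 1)(5r + 1)

Group as (10tr + 2t) + (5r + 1) = 2t(5r + 1) + (5r + 1).
Both groups share the factor (5r + 1).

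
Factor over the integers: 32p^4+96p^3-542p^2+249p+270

(2p+1)(4p-5)(4p-9)(p+6)

Trying the rational-root candidates, p = -6 is a root, so (p+6) is a factor; dividing leaves 32p^3-96p^2+34p+45.
Then p = 5/4 is a root, so (4p-5) is a factor; dividing leaves 8p^2-14p-9.
The remaining quadratic factors as (2p+1)(4p-9).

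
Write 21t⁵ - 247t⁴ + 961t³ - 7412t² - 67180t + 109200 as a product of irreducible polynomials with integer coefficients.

By the rational root theorem, t = 10/7 is a root, so (7t - 10) divides it; the quotient is 3t⁴ - 31t³ + 93t² - 926t - 10920.
Continuing, t = 12 is a root, so (t - 12) divides it; the quotient is 3t³ + 5t² + 153t + 910.
Then t = -14/3 is a root, so (3t + 14) is a factor; dividing leaves t² - 3t + 65.
The quadratic t² - 3t + 65 has discriminant -251 < 0 and is irreducible over ℤ.

(3t + 14)(7t - 10)(t - 12)(t² - 3t + 65)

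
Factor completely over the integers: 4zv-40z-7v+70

(4z-7)(v-10)

Group as (4zv-40z) + (-7v+70) = 4z(v-10) - 7(v-10).
Both groups share the factor (v-10).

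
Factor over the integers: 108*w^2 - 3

Pull out the common factor 3; 36*w^2 - 1 is a difference of squares.

3*(6*w + 1)*(6*w - 1)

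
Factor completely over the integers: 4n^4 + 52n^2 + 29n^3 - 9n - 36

Trying the rational-root candidates, n = 3/4 is a root, so (4n - 3) divides it; the quotient is n^3 + 8n^2 + 19n + 12.
Continuing, n = -4 is a root, giving the factor (n + 4) and quotient n^2 + 4n + 3.
The remaining quadratic factors as (n + 1)(n + 3).

(4n - 3)(n + 1)(n + 3)(n + 4)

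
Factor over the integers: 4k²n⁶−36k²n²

Every term has a factor of 4k²n²; factoring it out leaves n⁴−9.
Recognize a difference of squares with the parts n² and 3.

4k²n²(n²+3)(n²−3)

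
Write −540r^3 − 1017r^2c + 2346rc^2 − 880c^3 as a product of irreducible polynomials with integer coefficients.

Group: 15r(−36r^2 − 87rc + 110c^2) − 8c(−36r^2 − 87rc + 110c^2); both groups contain (−36r^2 − 87rc + 110c^2), so (15r − 8c) is a factor with cofactor −36r^2 − 87rc + 110c^2.
The cofactor groups again: −36r^2 − 87rc + 110c^2 = −3r(12r − 11c) − 10c(12r − 11c); both groups contain (12r − 11c), giving −(3r + 10c)(12r − 11c).

−(12r − 11c)(15r − 8c)(3r + 10c)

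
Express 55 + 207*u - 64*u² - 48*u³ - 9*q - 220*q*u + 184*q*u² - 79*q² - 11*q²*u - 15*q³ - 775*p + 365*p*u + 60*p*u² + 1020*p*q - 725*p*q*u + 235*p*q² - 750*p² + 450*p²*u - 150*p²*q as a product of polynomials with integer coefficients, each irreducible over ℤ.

-(10*p - 15*q + 4*u + 11)*(15*p - q - 4*u - 1)*(q - 3*u + 5)

Group: 15*p*(-10*p*q + 30*p*u - 50*p + 15*q² - 49*q*u + 64*q + 12*u² + 13*u - 55) + (-q - 4*u - 1)*(-10*p*q + 30*p*u - 50*p + 15*q² - 49*q*u + 64*q + 12*u² + 13*u - 55); both groups contain (-10*p*q + 30*p*u - 50*p + 15*q² - 49*q*u + 64*q + 12*u² + 13*u - 55), so (15*p - q - 4*u - 1) is a factor with cofactor -10*p*q + 30*p*u - 50*p + 15*q² - 49*q*u + 64*q + 12*u² + 13*u - 55.
The cofactor groups again: -10*p*q + 30*p*u - 50*p + 15*q² - 49*q*u + 64*q + 12*u² + 13*u - 55 = -10*p*(q - 3*u + 5) + (15*q - 4*u - 11)*(q - 3*u + 5); both groups contain (q - 3*u + 5), giving -(10*p - 15*q + 4*u + 11)*(q - 3*u + 5).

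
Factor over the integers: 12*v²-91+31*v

Need a pair with product 12·(-91) = -1092 and sum 31: that's 52 and -21.
Split the middle term: 12*v²+52*v - 21*v-91 = 4*v*(3*v+13) - 7*(3*v+13).

(3*v+13)*(4*v-7)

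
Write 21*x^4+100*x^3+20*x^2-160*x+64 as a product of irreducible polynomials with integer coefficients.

(3*x-2)*(7*x-4)*(x+2)*(x+4)

By the rational root theorem, x = -2 is a root, so (x+2) divides it; the quotient is 21*x^3+58*x^2-96*x+32.
Then x = 2/3 is a root, giving the factor (3*x-2) and quotient 7*x^2+24*x-16.
The remaining quadratic factors as (7*x-4)(x+4).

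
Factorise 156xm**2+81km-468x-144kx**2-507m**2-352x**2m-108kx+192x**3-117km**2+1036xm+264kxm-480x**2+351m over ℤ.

-(12x-13m+9)(4x-3m)(3k-4x+13)

Group: 3k(-48x**2+88xm-36x-39m**2+27m) + (-4x+13)(-48x**2+88xm-36x-39m**2+27m); both groups contain (-48x**2+88xm-36x-39m**2+27m), so (3k-4x+13) is a factor with cofactor -48x**2+88xm-36x-39m**2+27m.
The cofactor groups again: -48x**2+88xm-36x-39m**2+27m = -12x(4x-3m) + (13m-9)(4x-3m); both groups contain (4x-3m), giving -(12x-13m+9)(4x-3m).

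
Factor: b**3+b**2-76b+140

Among the possible rational roots, b = 2 is a root, so (b-2) divides it; the quotient is b**2+3b-70.
The remaining quadratic factors as (b+10)(b-7).

(b+10)(b-2)(b-7)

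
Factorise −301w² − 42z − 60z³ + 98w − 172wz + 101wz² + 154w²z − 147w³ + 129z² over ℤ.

Group: 7w(−21w² + 13wz − 43w + 20z² − 43z + 14) − 3z(−21w² + 13wz − 43w + 20z² − 43z + 14); both groups contain (−21w² + 13wz − 43w + 20z² − 43z + 14), so (7w − 3z) is a factor with cofactor −21w² + 13wz − 43w + 20z² − 43z + 14.
The cofactor groups again: −21w² + 13wz − 43w + 20z² − 43z + 14 = −7w(3w − 4z + 7) + (−5z + 2)(3w − 4z + 7); both groups contain (3w − 4z + 7), giving −(7w + 5z − 2)(3w − 4z + 7).

−(3w − 4z + 7)(7w + 5z − 2)(7w − 3z)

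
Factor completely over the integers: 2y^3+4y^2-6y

Pull out the common factor 2y, then factor the remaining trinomial.

2y(y+3)(y-1)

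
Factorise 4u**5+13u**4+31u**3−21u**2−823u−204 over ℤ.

(4u+1)(u+4)(u−3)(u**2+2u+17)

By the rational root theorem, u = 3 is a root, so (u−3) is a factor; dividing leaves 4u**4+25u**3+106u**2+297u+68.
Then u = −4 is a root, so (u+4) is a factor; dividing leaves 4u**3+9u**2+70u+17.
Next, u = −1/4 is a root, giving the factor (4u+1) and quotient u**2+2u+17.
The quadratic u**2+2u+17 has discriminant −64 < 0 and is irreducible over ℤ.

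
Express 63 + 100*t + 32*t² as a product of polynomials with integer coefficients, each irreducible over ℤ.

(4*t + 9)*(8*t + 7)

Need a pair with product 32·63 = 2016 and sum 100: that's 72 and 28.
Split the middle term: 32*t² + 72*t + 28*t + 63 = 8*t*(4*t + 9) + 7*(4*t + 9).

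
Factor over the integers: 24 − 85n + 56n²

Need a pair with product 56·24 = 1344 and sum −85: that's −21 and −64.
Split the middle term: 56n² − 21n − 64n + 24 = 7n(8n − 3) − 8(8n − 3).

(7n − 8)(8n − 3)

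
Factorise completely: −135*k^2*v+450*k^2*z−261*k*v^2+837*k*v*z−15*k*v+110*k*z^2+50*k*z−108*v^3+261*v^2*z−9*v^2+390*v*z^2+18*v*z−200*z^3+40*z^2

Group: 5*k*(−27*k*v+90*k*z−36*v^2+135*v*z−3*v−50*z^2+10*z) + (3*v+4*z)*(−27*k*v+90*k*z−36*v^2+135*v*z−3*v−50*z^2+10*z); both groups contain (−27*k*v+90*k*z−36*v^2+135*v*z−3*v−50*z^2+10*z), so (5*k+3*v+4*z) is a factor with cofactor −27*k*v+90*k*z−36*v^2+135*v*z−3*v−50*z^2+10*z.
The cofactor groups again: −27*k*v+90*k*z−36*v^2+135*v*z−3*v−50*z^2+10*z = −9*k*(3*v−10*z) + (−12*v+5*z−1)*(3*v−10*z); both groups contain (3*v−10*z), giving −(9*k+12*v−5*z+1)*(3*v−10*z).

−(3*v−10*z)*(5*k+3*v+4*z)*(9*k+12*v−5*z+1)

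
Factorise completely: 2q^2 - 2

Every term has a factor of 2. Then q^2 - 1 = (q)² − (1)².

2(q + 1)(q - 1)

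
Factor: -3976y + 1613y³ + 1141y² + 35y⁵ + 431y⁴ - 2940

By the rational root theorem, y = -6 is a root, giving the factor (y + 6) and quotient 35y⁴ + 221y³ + 287y² - 581y - 490.
Next, y = 7/5 is a root, so (5y - 7) is a factor; dividing leaves 7y³ + 54y² + 133y + 70.
Then y = -5/7 is a root, so (7y + 5) is a factor; dividing leaves y² + 7y + 14.
The quadratic y² + 7y + 14 has discriminant -7 < 0 and is irreducible over ℤ.

(5y - 7)(7y + 5)(y + 6)(y² + 7y + 14)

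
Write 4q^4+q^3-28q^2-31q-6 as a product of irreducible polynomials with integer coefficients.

By the rational root theorem, q = -1/4 is a root, so (4q+1) divides it; the quotient is q^3-7q-6.
Then q = -2 is a root, so (q+2) is a factor; dividing leaves q^2-2q-3.
The remaining quadratic factors as (q-3)(q+1).

(4q+1)(q+1)(q+2)(q-3)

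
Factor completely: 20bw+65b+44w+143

(4w+13)(5b+11)

Group as (20bw+65b) + (44w+143) = 5b(4w+13) + 11(4w+13).
Both groups share the factor (4w+13).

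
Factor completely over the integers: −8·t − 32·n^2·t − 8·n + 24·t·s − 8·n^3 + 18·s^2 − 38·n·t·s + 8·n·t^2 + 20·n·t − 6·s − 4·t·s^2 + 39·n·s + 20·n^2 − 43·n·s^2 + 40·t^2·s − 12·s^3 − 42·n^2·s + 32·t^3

Group: 4·n·(−2·n^2 − 6·n·t − 9·n·s + 5·n + 8·t^2 + 4·t·s − 4·s^2 + 6·s − 2) + (4·t + 3·s)·(−2·n^2 − 6·n·t − 9·n·s + 5·n + 8·t^2 + 4·t·s − 4·s^2 + 6·s − 2); both groups contain (−2·n^2 − 6·n·t − 9·n·s + 5·n + 8·t^2 + 4·t·s − 4·s^2 + 6·s − 2), so (4·n + 4·t + 3·s) is a factor with cofactor −2·n^2 − 6·n·t − 9·n·s + 5·n + 8·t^2 + 4·t·s − 4·s^2 + 6·s − 2.
The cofactor groups again: −2·n^2 − 6·n·t − 9·n·s + 5·n + 8·t^2 + 4·t·s − 4·s^2 + 6·s − 2 = −2·n·(n + 4·t + 4·s − 2) + (2·t − s + 1)·(n + 4·t + 4·s − 2); both groups contain (n + 4·t + 4·s − 2), giving −(2·n − 2·t + s − 1)·(n + 4·t + 4·s − 2).

−(2·n − 2·t + s − 1)·(4·n + 4·t + 3·s)·(n + 4·t + 4·s − 2)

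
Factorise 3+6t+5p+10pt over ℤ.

Group as (10pt+5p) + (6t+3) = 5p(2t+1) + 3(2t+1).
Both groups share the factor (2t+1).

(2t+1)(5p+3)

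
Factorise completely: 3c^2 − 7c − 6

Need a pair with product 3·(−6) = −18 and sum −7: that's −9 and 2.
Split the middle term: 3c^2 − 9c + 2c − 6 = 3c(c − 3) + 2(c − 3).

(3c + 2)(c − 3)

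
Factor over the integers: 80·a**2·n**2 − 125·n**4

Pull out the common factor 5·n**2; 16·a**2 − 25·n**2 is a difference of squares.

5·n**2·(4·a + 5·n)·(4·a − 5·n)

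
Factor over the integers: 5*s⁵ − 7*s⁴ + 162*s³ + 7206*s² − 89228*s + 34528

Trying the rational-root candidates, s = 2/5 is a root, so (5*s − 2) divides it; the quotient is s⁴ − s³ + 32*s² + 1454*s − 17264.
Continuing, s = −13 is a root, so (s + 13) divides it; the quotient is s³ − 14*s² + 214*s − 1328.
Next, s = 8 is a root, giving the factor (s − 8) and quotient s² − 6*s + 166.
The quadratic s² − 6*s + 166 has discriminant −628 < 0 and is irreducible over ℤ.

(5*s − 2)*(s + 13)*(s − 8)*(s² − 6*s + 166)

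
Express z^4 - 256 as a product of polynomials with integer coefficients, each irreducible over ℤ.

(z + 4)(z - 4)(z^2 + 16)

Difference of squares twice: with A = z and B = 4, A⁴ − B⁴ = (A² − B²)(A² + B²), and A² − B² factors again.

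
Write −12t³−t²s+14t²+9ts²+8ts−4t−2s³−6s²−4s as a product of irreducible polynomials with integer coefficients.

−(3t−2s−2)(4t−s−2)(t+s)

Group: 4t(−3t²−ts+2t+2s²+2s) + (−s−2)(−3t²−ts+2t+2s²+2s); both groups contain (−3t²−ts+2t+2s²+2s), so (4t−s−2) is a factor with cofactor −3t²−ts+2t+2s²+2s.
The cofactor groups again: −3t²−ts+2t+2s²+2s = −3t(t+s) + (2s+2)(t+s); both groups contain (t+s), giving −(3t−2s−2)(t+s).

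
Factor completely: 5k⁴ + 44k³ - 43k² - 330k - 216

By the rational root theorem, k = -9 is a root, so (k + 9) divides it; the quotient is 5k³ - k² - 34k - 24.
Then k = -2 is a root, so (k + 2) divides it; the quotient is 5k² - 11k - 12.
The remaining quadratic factors as (5k + 4)(k - 3).

(5k + 4)(k + 2)(k + 9)(k - 3)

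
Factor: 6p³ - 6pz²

Every term has a factor of 6p. Then p² - z² = (p)² − (z)².

6p(p + z)(p - z)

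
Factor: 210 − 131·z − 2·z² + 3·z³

(3·z − 5)·(z + 7)·(z − 6)

Trying the rational-root candidates, z = 6 is a root, so (z − 6) divides it; the quotient is 3·z² + 16·z − 35.
The remaining quadratic factors as (3·z − 5)(z + 7).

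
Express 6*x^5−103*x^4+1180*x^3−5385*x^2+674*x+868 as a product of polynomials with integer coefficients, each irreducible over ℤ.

(2*x−1)*(3*x+1)*(x−7)*(x^2−10*x+124)

By the rational root theorem, x = 1/2 is a root, so (2*x−1) divides it; the quotient is 3*x^4−50*x^3+565*x^2−2410*x−868.
Next, x = −1/3 is a root, giving the factor (3*x+1) and quotient x^3−17*x^2+194*x−868.
Then x = 7 is a root, so (x−7) divides it; the quotient is x^2−10*x+124.
The quadratic x^2−10*x+124 has discriminant −396 < 0 and is irreducible over ℤ.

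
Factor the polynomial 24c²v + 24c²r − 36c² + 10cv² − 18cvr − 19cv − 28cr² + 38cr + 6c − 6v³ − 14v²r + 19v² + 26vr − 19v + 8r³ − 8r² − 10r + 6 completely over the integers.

(2v + 2r − 3)(3c − v − 2r + 1)(4c + 3v − 2r − 2)

Group: 2v(12c² + 5cv − 14cr − 2c − 3v² − 4vr + 5v + 4r² + 2r − 2) + (2r − 3)(12c² + 5cv − 14cr − 2c − 3v² − 4vr + 5v + 4r² + 2r − 2); both groups contain (12c² + 5cv − 14cr − 2c − 3v² − 4vr + 5v + 4r² + 2r − 2), so (2v + 2r − 3) is a factor with cofactor 12c² + 5cv − 14cr − 2c − 3v² − 4vr + 5v + 4r² + 2r − 2.
The cofactor groups again: 12c² + 5cv − 14cr − 2c − 3v² − 4vr + 5v + 4r² + 2r − 2 = 3c(4c + 3v − 2r − 2) + (−v − 2r + 1)(4c + 3v − 2r − 2); both groups contain (4c + 3v − 2r − 2), giving (3c − v − 2r + 1)(4c + 3v − 2r − 2).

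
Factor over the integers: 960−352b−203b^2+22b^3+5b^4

(5b−8)(b+3)(b+8)(b−5)

Trying the rational-root candidates, b = 8/5 is a root, giving the factor (5b−8) and quotient b^3+6b^2−31b−120.
Continuing, b = −3 is a root, so (b+3) is a factor; dividing leaves b^2+3b−40.
The remaining quadratic factors as (b−5)(b+8).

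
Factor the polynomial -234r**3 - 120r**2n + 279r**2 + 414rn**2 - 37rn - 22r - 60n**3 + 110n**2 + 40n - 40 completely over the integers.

-(13r - 2n + 4)(3r - 3n - 2)(6r + 10n - 5)

Group: 13r(-18r**2 - 12rn + 27r + 30n**2 + 5n - 10) + (-2n + 4)(-18r**2 - 12rn + 27r + 30n**2 + 5n - 10); both groups contain (-18r**2 - 12rn + 27r + 30n**2 + 5n - 10), so (13r - 2n + 4) is a factor with cofactor -18r**2 - 12rn + 27r + 30n**2 + 5n - 10.
The cofactor groups again: -18r**2 - 12rn + 27r + 30n**2 + 5n - 10 = -3r(6r + 10n - 5) + (3n + 2)(6r + 10n - 5); both groups contain (6r + 10n - 5), giving -(3r - 3n - 2)(6r + 10n - 5).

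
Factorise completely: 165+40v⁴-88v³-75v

(5v-11)(8v³-15)

Group as (40v⁴-75v) + (-88v³+165) = 5v(8v³-15) - 11(8v³-15).
Both groups share the factor (8v³-15).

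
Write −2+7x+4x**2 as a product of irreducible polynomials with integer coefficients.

(4x−1)(x+2)

Need a pair with product 4·(−2) = −8 and sum 7: that's −1 and 8.
Split the middle term: 4x**2−x + 8x−2 = x(4x−1) + 2(4x−1).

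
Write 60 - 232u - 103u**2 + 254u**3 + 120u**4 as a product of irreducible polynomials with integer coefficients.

(4u - 1)(5u + 6)(6u - 5)(u + 2)

Among the possible rational roots, u = -6/5 is a root, so (5u + 6) divides it; the quotient is 24u**3 + 22u**2 - 47u + 10.
Then u = 1/4 is a root, so (4u - 1) is a factor; dividing leaves 6u**2 + 7u - 10.
The remaining quadratic factors as (6u - 5)(u + 2).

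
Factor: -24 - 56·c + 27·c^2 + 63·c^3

(7·c + 3)·(9·c^2 - 8)

Group as (63·c^3 - 56·c) + (27·c^2 - 24) = 7·c·(9·c^2 - 8) + 3·(9·c^2 - 8).
Both groups share the factor (9·c^2 - 8).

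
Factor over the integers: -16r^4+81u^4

Difference of squares twice: with A = 3u and B = 2r, A⁴ − B⁴ = (A² − B²)(A² + B²), and A² − B² factors again.

(3u-2r)(3u+2r)(9u^2+4r^2)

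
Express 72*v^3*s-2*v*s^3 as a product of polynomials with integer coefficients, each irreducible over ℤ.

2*s*v*(6*v-s)*(6*v+s)

Pull out the common factor 2*v*s; 36*v^2-s^2 is a difference of squares.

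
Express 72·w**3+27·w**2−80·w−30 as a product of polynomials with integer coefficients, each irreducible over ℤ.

(8·w+3)·(9·w**2−10)

Group as (72·w**3−80·w) + (27·w**2−30) = 8·w·(9·w**2−10) + 3·(9·w**2−10).
Both groups share the factor (9·w**2−10).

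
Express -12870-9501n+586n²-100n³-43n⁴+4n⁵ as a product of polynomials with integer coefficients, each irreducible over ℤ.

Among the possible rational roots, n = -5/4 is a root, so (4n+5) divides it; the quotient is n⁴-12n³-10n²+159n-2574.
Then n = 13 is a root, so (n-13) divides it; the quotient is n³+n²+3n+198.
Continuing, n = -6 is a root, so (n+6) is a factor; dividing leaves n²-5n+33.
The quadratic n²-5n+33 has discriminant -107 < 0 and is irreducible over ℤ.

(4n+5)(n+6)(n-13)(n²-5n+33)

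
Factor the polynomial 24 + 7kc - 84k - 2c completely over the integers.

Group as (7kc - 84k) + (-2c + 24) = 7k(c - 12) - 2(c - 12).
Both groups share the factor (c - 12).

(7k - 2)(c - 12)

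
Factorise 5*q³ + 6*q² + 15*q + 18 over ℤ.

(5*q + 6)*(q² + 3)

Group as (5*q³ + 15*q) + (6*q² + 18) = 5*q*(q² + 3) + 6*(q² + 3).
Both groups share the factor (q² + 3).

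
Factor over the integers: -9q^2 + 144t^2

9(4t - q)(4t + q)

Every term has a factor of 9. Then 16t^2 - q^2 = (4t)² − (q)².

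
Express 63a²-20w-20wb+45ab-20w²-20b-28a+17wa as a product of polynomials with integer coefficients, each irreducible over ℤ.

Group: -5w(4w-9a+4) + (-7a-5b)(4w-9a+4); both groups contain (4w-9a+4).

-(4w-9a+4)(5w+7a+5b)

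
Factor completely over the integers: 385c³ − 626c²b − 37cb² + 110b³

(7c − 11b)(11c − 5b)(5c + 2b)

Group: 7c(55c² − 3cb − 10b²) − 11b(55c² − 3cb − 10b²); both groups contain (55c² − 3cb − 10b²), so (7c − 11b) is a factor with cofactor 55c² − 3cb − 10b².
The cofactor groups again: 55c² − 3cb − 10b² = 5c(11c − 5b) + 2b(11c − 5b); both groups contain (11c − 5b), giving (5c + 2b)(11c − 5b).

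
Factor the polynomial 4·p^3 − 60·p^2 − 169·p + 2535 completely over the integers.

Testing divisors of the constant over divisors of the leading coefficient, p = 13/2 is a root, so (2·p − 13) is a factor; dividing leaves 2·p^2 − 17·p − 195.
The remaining quadratic factors as (p − 15)(2·p + 13).

(2·p + 13)·(2·p − 13)·(p − 15)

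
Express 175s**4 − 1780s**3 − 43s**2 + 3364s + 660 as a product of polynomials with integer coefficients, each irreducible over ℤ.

(5s + 1)(5s + 6)(7s − 11)(s − 10)

Among the possible rational roots, s = 10 is a root, giving the factor (s − 10) and quotient 175s**3 − 30s**2 − 343s − 66.
Then s = −6/5 is a root, so (5s + 6) divides it; the quotient is 35s**2 − 48s − 11.
The remaining quadratic factors as (5s + 1)(7s − 11).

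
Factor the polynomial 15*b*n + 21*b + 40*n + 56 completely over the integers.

Group as (15*b*n + 21*b) + (40*n + 56) = 3*b*(5*n + 7) + 8*(5*n + 7).
Both groups share the factor (5*n + 7).

(3*b + 8)*(5*n + 7)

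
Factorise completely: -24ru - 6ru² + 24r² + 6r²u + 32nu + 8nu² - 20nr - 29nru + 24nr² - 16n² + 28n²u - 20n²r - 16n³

-(4n + u + 4)(4n - 3r)(n + 2r - 2u)

Group: n(-16n² + 12nr - 4nu - 16n + 3ru + 12r) + (2r - 2u)(-16n² + 12nr - 4nu - 16n + 3ru + 12r); both groups contain (-16n² + 12nr - 4nu - 16n + 3ru + 12r), so (n + 2r - 2u) is a factor with cofactor -16n² + 12nr - 4nu - 16n + 3ru + 12r.
The cofactor groups again: -16n² + 12nr - 4nu - 16n + 3ru + 12r = -4n(4n + u + 4) + 3r(4n + u + 4); both groups contain (4n + u + 4), giving -(4n - 3r)(4n + u + 4).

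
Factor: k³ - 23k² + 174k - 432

(k - 6)(k - 8)(k - 9)

Testing divisors of the constant over divisors of the leading coefficient, k = 6 is a root, giving the factor (k - 6) and quotient k² - 17k + 72.
The remaining quadratic factors as (k - 9)(k - 8).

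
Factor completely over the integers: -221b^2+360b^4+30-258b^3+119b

(3b+2)(4b-3)(5b+1)(6b-5)

By the rational root theorem, b = 5/6 is a root, so (6b-5) is a factor; dividing leaves 60b^3+7b^2-31b-6.
Continuing, b = 3/4 is a root, so (4b-3) is a factor; dividing leaves 15b^2+13b+2.
The remaining quadratic factors as (5b+1)(3b+2).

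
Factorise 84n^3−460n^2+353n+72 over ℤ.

Among the possible rational roots, n = −1/6 is a root, so (6n+1) is a factor; dividing leaves 14n^2−79n+72.
The remaining quadratic factors as (7n−8)(2n−9).

(2n−9)(6n+1)(7n−8)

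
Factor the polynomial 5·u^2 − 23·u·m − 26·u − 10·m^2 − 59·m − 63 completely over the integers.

Group: u·(5·u + 2·m + 9) + (−5·m − 7)·(5·u + 2·m + 9); both groups contain (5·u + 2·m + 9).

(u − 5·m − 7)·(5·u + 2·m + 9)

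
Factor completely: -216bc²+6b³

Pull out the common factor 6b; b²-36c² is a difference of squares.

6b(b+6c)(b-6c)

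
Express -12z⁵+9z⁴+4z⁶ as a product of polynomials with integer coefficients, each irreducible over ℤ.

z⁴(2z-3)²

Every term has a factor of z⁴; factoring it out leaves 4z²-12z+9.
Recognize a perfect-square trinomial with the parts 3 and 2z.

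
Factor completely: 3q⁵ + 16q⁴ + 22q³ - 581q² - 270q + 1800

Testing divisors of the constant over divisors of the leading coefficient, q = 5/3 is a root, so (3q - 5) is a factor; dividing leaves q⁴ + 7q³ + 19q² - 162q - 360.
Next, q = -2 is a root, so (q + 2) is a factor; dividing leaves q³ + 5q² + 9q - 180.
Continuing, q = 4 is a root, giving the factor (q - 4) and quotient q² + 9q + 45.
The quadratic q² + 9q + 45 has discriminant -99 < 0 and is irreducible over ℤ.

(3q - 5)(q + 2)(q - 4)(q² + 9q + 45)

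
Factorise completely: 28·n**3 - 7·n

Pull out the common factor 7·n; 4·n**2 - 1 is a difference of squares.

7·n·(2·n + 1)·(2·n - 1)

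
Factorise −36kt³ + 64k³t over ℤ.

4kt(4k + 3t)(4k − 3t)

Pull out the common factor 4kt; 16k² − 9t² is a difference of squares.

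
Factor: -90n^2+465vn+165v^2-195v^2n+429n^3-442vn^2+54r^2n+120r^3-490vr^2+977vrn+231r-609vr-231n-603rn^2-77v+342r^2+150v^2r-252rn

(15v-4r-11n-7)(10r-13n+11)(v-3r+3n)

Group: 10r(15v^2-49vr+34vn-7v+12r^2+21rn+21r-33n^2-21n) + (-13n+11)(15v^2-49vr+34vn-7v+12r^2+21rn+21r-33n^2-21n); both groups contain (15v^2-49vr+34vn-7v+12r^2+21rn+21r-33n^2-21n), so (10r-13n+11) is a factor with cofactor 15v^2-49vr+34vn-7v+12r^2+21rn+21r-33n^2-21n.
The cofactor groups again: 15v^2-49vr+34vn-7v+12r^2+21rn+21r-33n^2-21n = 15v(v-3r+3n) + (-4r-11n-7)(v-3r+3n); both groups contain (v-3r+3n), giving (15v-4r-11n-7)(v-3r+3n).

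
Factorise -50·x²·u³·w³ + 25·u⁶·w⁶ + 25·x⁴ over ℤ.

Every term has a factor of 25; factoring it out leaves x⁴ - 2·x²·u³·w³ + u⁶·w⁶.
Recognize a perfect-square trinomial with the parts u³·w³ and x².

25·(x² - u³·w³)²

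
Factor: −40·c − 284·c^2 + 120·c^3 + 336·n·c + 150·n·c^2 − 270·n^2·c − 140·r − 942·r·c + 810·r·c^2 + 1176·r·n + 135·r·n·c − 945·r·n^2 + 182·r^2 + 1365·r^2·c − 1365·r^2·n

−(15·n − 15·c − 2)·(7·r + 2·c)·(13·r + 9·n + 4·c − 10)

Group: 7·r·(−195·r·n + 195·r·c + 26·r − 135·n^2 + 75·n·c + 168·n + 60·c^2 − 142·c − 20) + 2·c·(−195·r·n + 195·r·c + 26·r − 135·n^2 + 75·n·c + 168·n + 60·c^2 − 142·c − 20); both groups contain (−195·r·n + 195·r·c + 26·r − 135·n^2 + 75·n·c + 168·n + 60·c^2 − 142·c − 20), so (7·r + 2·c) is a factor with cofactor −195·r·n + 195·r·c + 26·r − 135·n^2 + 75·n·c + 168·n + 60·c^2 − 142·c − 20.
The cofactor groups again: −195·r·n + 195·r·c + 26·r − 135·n^2 + 75·n·c + 168·n + 60·c^2 − 142·c − 20 = −13·r·(15·n − 15·c − 2) + (−9·n − 4·c + 10)·(15·n − 15·c − 2); both groups contain (15·n − 15·c − 2), giving −(13·r + 9·n + 4·c − 10)·(15·n − 15·c − 2).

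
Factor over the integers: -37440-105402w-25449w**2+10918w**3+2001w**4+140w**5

Among the possible rational roots, w = -2/5 is a root, so (5w+2) is a factor; dividing leaves 28w**4+389w**3+2028w**2-5901w-18720.
Then w = 13/4 is a root, giving the factor (4w-13) and quotient 7w**3+120w**2+897w+1440.
Next, w = -15/7 is a root, so (7w+15) divides it; the quotient is w**2+15w+96.
The quadratic w**2+15w+96 has discriminant -159 < 0 and is irreducible over ℤ.

(4w-13)(5w+2)(7w+15)(w**2+15w+96)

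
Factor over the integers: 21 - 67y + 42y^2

(6y - 7)(7y - 3)

Need a pair with product 42·21 = 882 and sum -67: that's -18 and -49.
Split the middle term: 42y^2 - 18y - 49y + 21 = 6y(7y - 3) - 7(7y - 3).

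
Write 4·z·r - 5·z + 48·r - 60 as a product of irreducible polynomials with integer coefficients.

Group as (4·z·r - 5·z) + (48·r - 60) = z·(4·r - 5) + 12·(4·r - 5).
Both groups share the factor (4·r - 5).

(4·r - 5)·(z + 12)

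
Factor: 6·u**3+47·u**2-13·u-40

(6·u+5)·(u+8)·(u-1)

Among the possible rational roots, u = 1 is a root, so (u-1) divides it; the quotient is 6·u**2+53·u+40.
The remaining quadratic factors as (6·u+5)(u+8).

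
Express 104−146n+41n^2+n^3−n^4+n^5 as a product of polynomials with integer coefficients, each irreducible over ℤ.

(n+4)(n−1)(n−2)(n^2−2n+13)

Testing divisors of the constant over divisors of the leading coefficient, n = −4 is a root, so (n+4) divides it; the quotient is n^4−5n^3+21n^2−43n+26.
Continuing, n = 1 is a root, so (n−1) divides it; the quotient is n^3−4n^2+17n−26.
Then n = 2 is a root, so (n−2) divides it; the quotient is n^2−2n+13.
The quadratic n^2−2n+13 has discriminant −48 < 0 and is irreducible over ℤ.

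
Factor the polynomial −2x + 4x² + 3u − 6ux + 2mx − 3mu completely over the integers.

Group: −m(3u − 2x) + (−2x + 1)(3u − 2x); both groups contain (3u − 2x).

−(3u − 2x)(m + 2x − 1)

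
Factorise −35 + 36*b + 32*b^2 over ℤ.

(4*b + 7)*(8*b − 5)

Need a pair with product 32·(−35) = −1120 and sum 36: that's 56 and −20.
Split the middle term: 32*b^2 + 56*b − 20*b − 35 = 8*b*(4*b + 7) − 5*(4*b + 7).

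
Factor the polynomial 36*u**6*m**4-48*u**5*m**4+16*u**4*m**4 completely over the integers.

Every term has a factor of 4*u**4*m**4; factoring it out leaves 9*u**2-12*u+4.
Recognize a perfect-square trinomial with the parts 3*u and 2.

4*m**4*u**4*(3*u-2)**2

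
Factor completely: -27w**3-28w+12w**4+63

(4w-9)(3w**3-7)

Group as (12w**4-28w) + (-27w**3+63) = 4w(3w**3-7) - 9(3w**3-7).
Both groups share the factor (3w**3-7).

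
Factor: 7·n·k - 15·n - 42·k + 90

(7·k - 15)·(n - 6)

Group as (7·n·k - 15·n) + (-42·k + 90) = n·(7·k - 15) - 6·(7·k - 15).
Both groups share the factor (7·k - 15).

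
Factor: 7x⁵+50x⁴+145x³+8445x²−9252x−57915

Trying the rational-root candidates, x = 3 is a root, so (x−3) is a factor; dividing leaves 7x⁴+71x³+358x²+9519x+19305.
Continuing, x = −15/7 is a root, giving the factor (7x+15) and quotient x³+8x²+34x+1287.
Continuing, x = −13 is a root, so (x+13) is a factor; dividing leaves x²−5x+99.
The quadratic x²−5x+99 has discriminant −371 < 0 and is irreducible over ℤ.

(7x+15)(x+13)(x−3)(x²−5x+99)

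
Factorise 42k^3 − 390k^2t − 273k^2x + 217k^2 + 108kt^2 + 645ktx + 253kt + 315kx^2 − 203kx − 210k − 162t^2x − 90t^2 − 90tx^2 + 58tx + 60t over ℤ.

Group: 6k(7k^2 − 65kt − 35kx + 42k + 18t^2 + 10tx − 12t) + (−9x − 5)(7k^2 − 65kt − 35kx + 42k + 18t^2 + 10tx − 12t); both groups contain (7k^2 − 65kt − 35kx + 42k + 18t^2 + 10tx − 12t), so (6k − 9x − 5) is a factor with cofactor 7k^2 − 65kt − 35kx + 42k + 18t^2 + 10tx − 12t.
The cofactor groups again: 7k^2 − 65kt − 35kx + 42k + 18t^2 + 10tx − 12t = k(7k − 2t) + (−9t − 5x + 6)(7k − 2t); both groups contain (7k − 2t), giving (k − 9t − 5x + 6)(7k − 2t).

(6k − 9x − 5)(7k − 2t)(k − 9t − 5x + 6)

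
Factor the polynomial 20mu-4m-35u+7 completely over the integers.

(4m-7)(5u-1)

Group as (20mu-4m) + (-35u+7) = 4m(5u-1) - 7(5u-1).
Both groups share the factor (5u-1).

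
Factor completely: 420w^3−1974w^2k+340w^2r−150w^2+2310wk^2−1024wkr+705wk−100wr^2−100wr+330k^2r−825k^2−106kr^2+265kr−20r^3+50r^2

(5w−11k+5r)(6w−15k−2r)(14w+2r−5)

Group: 14w(30w^2−141wk+20wr+165k^2−53kr−10r^2) + (2r−5)(30w^2−141wk+20wr+165k^2−53kr−10r^2); both groups contain (30w^2−141wk+20wr+165k^2−53kr−10r^2), so (14w+2r−5) is a factor with cofactor 30w^2−141wk+20wr+165k^2−53kr−10r^2.
The cofactor groups again: 30w^2−141wk+20wr+165k^2−53kr−10r^2 = 5w(6w−15k−2r) + (−11k+5r)(6w−15k−2r); both groups contain (6w−15k−2r), giving (5w−11k+5r)(6w−15k−2r).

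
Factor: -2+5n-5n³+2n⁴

Trying the rational-root candidates, n = 1 is a root, giving the factor (n-1) and quotient 2n³-3n²-3n+2.
Then n = 1/2 is a root, so (2n-1) is a factor; dividing leaves n²-n-2.
The remaining quadratic factors as (n+1)(n-2).

(2n-1)(n+1)(n-1)(n-2)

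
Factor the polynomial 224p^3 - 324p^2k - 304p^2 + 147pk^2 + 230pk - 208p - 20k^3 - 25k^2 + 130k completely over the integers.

(7p - 4k - 13)(8p - 5k)(4p - k + 2)

Group: 4p(56p^2 - 67pk - 104p + 20k^2 + 65k) + (-k + 2)(56p^2 - 67pk - 104p + 20k^2 + 65k); both groups contain (56p^2 - 67pk - 104p + 20k^2 + 65k), so (4p - k + 2) is a factor with cofactor 56p^2 - 67pk - 104p + 20k^2 + 65k.
The cofactor groups again: 56p^2 - 67pk - 104p + 20k^2 + 65k = 7p(8p - 5k) + (-4k - 13)(8p - 5k); both groups contain (8p - 5k), giving (7p - 4k - 13)(8p - 5k).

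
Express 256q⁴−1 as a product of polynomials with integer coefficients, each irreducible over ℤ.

(4q)⁴ − (1)⁴ = ((4q)² − (1)²)((4q)² + (1)²); the first factor splits again, the second (16q²+1) is irreducible.

(4q+1)(4q−1)(16q²+1)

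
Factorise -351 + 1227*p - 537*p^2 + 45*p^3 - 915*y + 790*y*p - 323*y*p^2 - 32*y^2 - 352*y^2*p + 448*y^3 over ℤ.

Group: 7*y*(64*y^2 + 32*y*p - 32*y - 5*p^2 + 58*p - 117) + (-9*p + 3)*(64*y^2 + 32*y*p - 32*y - 5*p^2 + 58*p - 117); both groups contain (64*y^2 + 32*y*p - 32*y - 5*p^2 + 58*p - 117), so (7*y - 9*p + 3) is a factor with cofactor 64*y^2 + 32*y*p - 32*y - 5*p^2 + 58*p - 117.
The cofactor groups again: 64*y^2 + 32*y*p - 32*y - 5*p^2 + 58*p - 117 = 8*y*(8*y - p + 9) + (5*p - 13)*(8*y - p + 9); both groups contain (8*y - p + 9), giving (8*y + 5*p - 13)*(8*y - p + 9).

(7*y - 9*p + 3)*(8*y - p + 9)*(8*y + 5*p - 13)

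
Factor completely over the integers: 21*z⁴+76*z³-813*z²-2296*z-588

(3*z+7)*(7*z+2)*(z+7)*(z-6)

Trying the rational-root candidates, z = -2/7 is a root, so (7*z+2) is a factor; dividing leaves 3*z³+10*z²-119*z-294.
Then z = 6 is a root, so (z-6) divides it; the quotient is 3*z²+28*z+49.
The remaining quadratic factors as (z+7)(3*z+7).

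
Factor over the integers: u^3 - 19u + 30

(u + 5)(u - 2)(u - 3)

Trying the rational-root candidates, u = -5 is a root, so (u + 5) is a factor; dividing leaves u^2 - 5u + 6.
The remaining quadratic factors as (u - 2)(u - 3).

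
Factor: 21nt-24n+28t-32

Group as (21nt-24n) + (28t-32) = 3n(7t-8) + 4(7t-8).
Both groups share the factor (7t-8).

(3n+4)(7t-8)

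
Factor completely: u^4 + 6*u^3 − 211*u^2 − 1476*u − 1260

(u + 1)*(u + 14)*(u + 6)*(u − 15)

Among the possible rational roots, u = 15 is a root, so (u − 15) divides it; the quotient is u^3 + 21*u^2 + 104*u + 84.
Then u = −14 is a root, so (u + 14) is a factor; dividing leaves u^2 + 7*u + 6.
The remaining quadratic factors as (u + 6)(u + 1).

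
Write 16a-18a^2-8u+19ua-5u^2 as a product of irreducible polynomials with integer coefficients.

Group: -5u(u-2a) + (9a-8)(u-2a); both groups contain (u-2a).

-(u-2a)(5u-9a+8)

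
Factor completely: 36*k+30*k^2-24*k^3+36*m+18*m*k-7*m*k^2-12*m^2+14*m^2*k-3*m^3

Group: 3*m*(-m^2+2*m*k-6*m+3*k^2-6*k) + (-8*k-6)*(-m^2+2*m*k-6*m+3*k^2-6*k); both groups contain (-m^2+2*m*k-6*m+3*k^2-6*k), so (3*m-8*k-6) is a factor with cofactor -m^2+2*m*k-6*m+3*k^2-6*k.
The cofactor groups again: -m^2+2*m*k-6*m+3*k^2-6*k = -m*(m-3*k+6) - k*(m-3*k+6); both groups contain (m-3*k+6), giving -(m+k)*(m-3*k+6).

-(m-3*k+6)*(3*m-8*k-6)*(m+k)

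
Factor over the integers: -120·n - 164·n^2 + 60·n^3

Pull out the common factor 4·n, then factor the remaining trinomial.

4·n·(3·n - 10)·(5·n + 3)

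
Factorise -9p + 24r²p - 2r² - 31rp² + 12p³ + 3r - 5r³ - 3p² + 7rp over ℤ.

Group: r(-5r² + 19rp + 3r - 12p² - 9p) + (-p + 1)(-5r² + 19rp + 3r - 12p² - 9p); both groups contain (-5r² + 19rp + 3r - 12p² - 9p), so (r - p + 1) is a factor with cofactor -5r² + 19rp + 3r - 12p² - 9p.
The cofactor groups again: -5r² + 19rp + 3r - 12p² - 9p = -5r(r - 3p) + (4p + 3)(r - 3p); both groups contain (r - 3p), giving -(5r - 4p - 3)(r - 3p).

-(r - 3p)(5r - 4p - 3)(r - p + 1)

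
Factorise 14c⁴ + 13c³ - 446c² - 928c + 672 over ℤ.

(2c + 7)(7c - 4)(c + 4)(c - 6)

By the rational root theorem, c = 4/7 is a root, giving the factor (7c - 4) and quotient 2c³ + 3c² - 62c - 168.
Continuing, c = 6 is a root, giving the factor (c - 6) and quotient 2c² + 15c + 28.
The remaining quadratic factors as (c + 4)(2c + 7).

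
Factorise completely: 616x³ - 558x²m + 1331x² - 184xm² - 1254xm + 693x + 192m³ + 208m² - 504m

(8x - 6m + 7)(11x - 8m)(7x + 4m + 9)

Group: 11x(56x² - 10xm + 121x - 24m² - 26m + 63) - 8m(56x² - 10xm + 121x - 24m² - 26m + 63); both groups contain (56x² - 10xm + 121x - 24m² - 26m + 63), so (11x - 8m) is a factor with cofactor 56x² - 10xm + 121x - 24m² - 26m + 63.
The cofactor groups again: 56x² - 10xm + 121x - 24m² - 26m + 63 = 8x(7x + 4m + 9) + (-6m + 7)(7x + 4m + 9); both groups contain (7x + 4m + 9), giving (8x - 6m + 7)(7x + 4m + 9).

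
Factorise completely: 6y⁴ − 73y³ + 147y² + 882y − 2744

(2y + 7)(3y − 14)(y − 4)(y − 7)

Testing divisors of the constant over divisors of the leading coefficient, y = 4 is a root, so (y − 4) divides it; the quotient is 6y³ − 49y² − 49y + 686.
Next, y = 14/3 is a root, so (3y − 14) is a factor; dividing leaves 2y² − 7y − 49.
The remaining quadratic factors as (2y + 7)(y − 7).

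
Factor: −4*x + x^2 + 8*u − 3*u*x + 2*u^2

(2*u − x)*(u − x + 4)

Group: 2*u*(u − x + 4) − x*(u − x + 4); both groups contain (u − x + 4).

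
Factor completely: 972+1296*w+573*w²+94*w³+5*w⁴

Testing divisors of the constant over divisors of the leading coefficient, w = -9 is a root, so (w+9) divides it; the quotient is 5*w³+49*w²+132*w+108.
Then w = -9/5 is a root, giving the factor (5*w+9) and quotient w²+8*w+12.
The remaining quadratic factors as (w+6)(w+2).

(5*w+9)*(w+2)*(w+6)*(w+9)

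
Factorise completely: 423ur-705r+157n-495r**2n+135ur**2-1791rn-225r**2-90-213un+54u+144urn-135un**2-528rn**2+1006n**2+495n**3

Group: 3r(45ur-27un+6u-165rn-75r+99n**2+23n-10) + (5n+9)(45ur-27un+6u-165rn-75r+99n**2+23n-10); both groups contain (45ur-27un+6u-165rn-75r+99n**2+23n-10), so (3r+5n+9) is a factor with cofactor 45ur-27un+6u-165rn-75r+99n**2+23n-10.
The cofactor groups again: 45ur-27un+6u-165rn-75r+99n**2+23n-10 = 15r(3u-11n-5) + (-9n+2)(3u-11n-5); both groups contain (3u-11n-5), giving (15r-9n+2)(3u-11n-5).

(3u-11n-5)(15r-9n+2)(3r+5n+9)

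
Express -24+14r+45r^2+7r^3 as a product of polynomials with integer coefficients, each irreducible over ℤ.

Trying the rational-root candidates, r = 4/7 is a root, giving the factor (7r-4) and quotient r^2+7r+6.
The remaining quadratic factors as (r+6)(r+1).

(7r-4)(r+1)(r+6)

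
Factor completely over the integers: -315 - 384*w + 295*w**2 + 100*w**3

(4*w + 15)*(5*w + 3)*(5*w - 7)

Among the possible rational roots, w = -15/4 is a root, so (4*w + 15) is a factor; dividing leaves 25*w**2 - 20*w - 21.
The remaining quadratic factors as (5*w - 7)(5*w + 3).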